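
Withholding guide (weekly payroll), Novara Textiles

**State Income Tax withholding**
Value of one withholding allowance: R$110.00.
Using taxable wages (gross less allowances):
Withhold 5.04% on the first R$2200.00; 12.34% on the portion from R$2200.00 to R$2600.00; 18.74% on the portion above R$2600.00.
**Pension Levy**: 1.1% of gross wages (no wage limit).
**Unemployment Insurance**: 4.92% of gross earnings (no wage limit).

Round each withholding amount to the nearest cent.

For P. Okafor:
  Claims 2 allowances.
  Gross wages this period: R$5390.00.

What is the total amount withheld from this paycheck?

State Income Tax: taxable = R$5390.00 − 2×R$110.00 = R$5170.00
  R$160.24 + 18.74% × (R$5170.00 − R$2600.00) = R$160.24 + 18.74% × R$2570.00 = R$641.86
Pension Levy: 1.1% × R$5390.00 = R$59.29
Unemployment Insurance: 4.92% × R$5390.00 = R$265.19
Total: R$641.86 + R$59.29 + R$265.19 = R$966.34

R$966.34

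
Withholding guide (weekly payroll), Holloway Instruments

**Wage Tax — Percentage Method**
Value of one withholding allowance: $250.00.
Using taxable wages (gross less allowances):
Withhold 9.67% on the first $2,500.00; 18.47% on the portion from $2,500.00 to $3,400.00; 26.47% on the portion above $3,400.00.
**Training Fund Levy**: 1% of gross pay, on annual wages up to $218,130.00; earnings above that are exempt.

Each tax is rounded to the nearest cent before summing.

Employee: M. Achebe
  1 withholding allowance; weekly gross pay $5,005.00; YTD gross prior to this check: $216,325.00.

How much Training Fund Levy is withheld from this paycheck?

$18.05

Training Fund Levy: cap $218,130.00 − YTD $216,325.00 = $1,805.00 subject; 1% × $1,805.00 = $18.05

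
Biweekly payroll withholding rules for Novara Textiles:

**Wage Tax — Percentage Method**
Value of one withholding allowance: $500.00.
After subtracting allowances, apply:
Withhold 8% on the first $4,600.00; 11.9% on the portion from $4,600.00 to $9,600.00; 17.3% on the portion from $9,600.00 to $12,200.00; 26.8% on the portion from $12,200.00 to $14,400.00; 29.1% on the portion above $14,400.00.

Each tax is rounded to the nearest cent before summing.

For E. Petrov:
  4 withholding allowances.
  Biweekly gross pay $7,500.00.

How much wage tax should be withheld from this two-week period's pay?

Wage Tax: taxable = $7,500.00 − 4×$500.00 = $5,500.00
  $368.00 + 11.9% × ($5,500.00 − $4,600.00) = $368.00 + 11.9% × $900.00 = $475.10

$475.10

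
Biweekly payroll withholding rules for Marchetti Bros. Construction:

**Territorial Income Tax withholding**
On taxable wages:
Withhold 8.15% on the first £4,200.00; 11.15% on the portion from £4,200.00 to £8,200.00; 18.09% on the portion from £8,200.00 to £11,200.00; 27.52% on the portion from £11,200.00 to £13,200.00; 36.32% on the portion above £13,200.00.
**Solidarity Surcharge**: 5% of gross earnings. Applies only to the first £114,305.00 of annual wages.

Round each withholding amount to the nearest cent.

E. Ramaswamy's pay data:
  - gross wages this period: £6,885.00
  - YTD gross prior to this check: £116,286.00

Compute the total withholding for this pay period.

£641.68

Territorial Income Tax: taxable = £6,885.00
  £342.30 + 11.15% × (£6,885.00 − £4,200.00) = £342.30 + 11.15% × £2,685.00 = £641.68
Solidarity Surcharge: YTD £116,286.00 ≥ cap £114,305.00 → £0.00
Total: £641.68 + £0.00 = £641.68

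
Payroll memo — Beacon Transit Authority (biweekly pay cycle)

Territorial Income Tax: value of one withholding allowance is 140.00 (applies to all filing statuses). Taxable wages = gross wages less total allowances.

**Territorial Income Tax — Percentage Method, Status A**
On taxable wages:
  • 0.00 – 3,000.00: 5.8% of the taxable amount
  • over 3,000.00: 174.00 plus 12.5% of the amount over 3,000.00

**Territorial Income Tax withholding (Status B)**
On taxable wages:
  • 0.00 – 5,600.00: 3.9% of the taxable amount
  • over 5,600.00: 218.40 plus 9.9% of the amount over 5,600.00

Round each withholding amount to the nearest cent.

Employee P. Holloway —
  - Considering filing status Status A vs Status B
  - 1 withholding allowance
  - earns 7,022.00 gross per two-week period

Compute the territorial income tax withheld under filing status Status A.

Territorial Income Tax (Status A): taxable = 7,022.00 − 1×140.00 = 6,882.00
  174.00 + 12.5% × (6,882.00 − 3,000.00) = 174.00 + 12.5% × 3,882.00 = 659.25

659.25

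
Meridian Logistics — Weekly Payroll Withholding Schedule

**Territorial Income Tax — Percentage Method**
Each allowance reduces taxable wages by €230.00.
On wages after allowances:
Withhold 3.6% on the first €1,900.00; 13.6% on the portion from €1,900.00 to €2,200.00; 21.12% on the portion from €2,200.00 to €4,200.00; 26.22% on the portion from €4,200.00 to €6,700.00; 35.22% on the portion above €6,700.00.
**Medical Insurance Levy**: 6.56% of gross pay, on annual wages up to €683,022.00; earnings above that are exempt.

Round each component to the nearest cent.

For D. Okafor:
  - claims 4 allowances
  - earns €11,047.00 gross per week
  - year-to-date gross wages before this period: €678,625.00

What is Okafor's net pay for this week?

Territorial Income Tax: taxable = €11,047.00 − 4×€230.00 = €10,127.00
  €1,187.10 + 35.22% × (€10,127.00 − €6,700.00) = €1,187.10 + 35.22% × €3,427.00 = €2,394.09
Medical Insurance Levy: cap €683,022.00 − YTD €678,625.00 = €4,397.00 subject; 6.56% × €4,397.00 = €288.44
Total withheld: €2,394.09 + €288.44 = €2,682.53
Net pay: €11,047.00 − €2,682.53 = €8,364.47

€8,364.47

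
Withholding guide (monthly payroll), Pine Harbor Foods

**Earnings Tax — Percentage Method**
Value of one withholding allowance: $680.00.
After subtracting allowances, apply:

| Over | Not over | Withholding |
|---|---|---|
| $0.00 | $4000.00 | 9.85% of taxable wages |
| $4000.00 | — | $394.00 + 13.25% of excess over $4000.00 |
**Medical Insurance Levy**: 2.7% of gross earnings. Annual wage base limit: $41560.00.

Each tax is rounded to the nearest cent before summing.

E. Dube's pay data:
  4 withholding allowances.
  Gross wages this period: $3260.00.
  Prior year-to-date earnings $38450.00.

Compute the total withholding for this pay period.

Earnings Tax: taxable = $3260.00 − 4×$680.00 = $540.00
  9.85% × $540.00 = $53.19
Medical Insurance Levy: cap $41560.00 − YTD $38450.00 = $3110.00 subject; 2.7% × $3110.00 = $83.97
Total: $53.19 + $83.97 = $137.16

$137.16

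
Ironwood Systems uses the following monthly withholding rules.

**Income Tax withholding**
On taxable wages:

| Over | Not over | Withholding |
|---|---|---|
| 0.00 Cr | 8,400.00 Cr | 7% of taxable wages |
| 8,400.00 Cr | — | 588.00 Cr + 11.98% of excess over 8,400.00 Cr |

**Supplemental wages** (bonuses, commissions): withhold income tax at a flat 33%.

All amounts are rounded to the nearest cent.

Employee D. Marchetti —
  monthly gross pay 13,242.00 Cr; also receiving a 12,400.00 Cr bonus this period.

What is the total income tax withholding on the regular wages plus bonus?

Income Tax: taxable = 13,242.00 Cr
  588.00 Cr + 11.98% × (13,242.00 Cr − 8,400.00 Cr) = 588.00 Cr + 11.98% × 4,842.00 Cr = 1,168.07 Cr
Supplemental (33% flat on bonus): 33% × 12,400.00 Cr = 4,092.00 Cr
Total income tax: 1,168.07 Cr + 4,092.00 Cr = 5,260.07 Cr

5,260.07 Cr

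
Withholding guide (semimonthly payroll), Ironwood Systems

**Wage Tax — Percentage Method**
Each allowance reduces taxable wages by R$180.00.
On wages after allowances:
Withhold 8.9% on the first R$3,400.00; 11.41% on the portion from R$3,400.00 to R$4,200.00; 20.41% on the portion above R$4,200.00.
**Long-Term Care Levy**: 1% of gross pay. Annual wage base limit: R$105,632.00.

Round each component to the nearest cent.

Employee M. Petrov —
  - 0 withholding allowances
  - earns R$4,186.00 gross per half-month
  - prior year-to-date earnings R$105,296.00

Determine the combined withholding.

Wage Tax: taxable = R$4,186.00
  R$302.60 + 11.41% × (R$4,186.00 − R$3,400.00) = R$302.60 + 11.41% × R$786.00 = R$392.28
Long-Term Care Levy: cap R$105,632.00 − YTD R$105,296.00 = R$336.00 subject; 1% × R$336.00 = R$3.36
Total: R$392.28 + R$3.36 = R$395.64

R$395.64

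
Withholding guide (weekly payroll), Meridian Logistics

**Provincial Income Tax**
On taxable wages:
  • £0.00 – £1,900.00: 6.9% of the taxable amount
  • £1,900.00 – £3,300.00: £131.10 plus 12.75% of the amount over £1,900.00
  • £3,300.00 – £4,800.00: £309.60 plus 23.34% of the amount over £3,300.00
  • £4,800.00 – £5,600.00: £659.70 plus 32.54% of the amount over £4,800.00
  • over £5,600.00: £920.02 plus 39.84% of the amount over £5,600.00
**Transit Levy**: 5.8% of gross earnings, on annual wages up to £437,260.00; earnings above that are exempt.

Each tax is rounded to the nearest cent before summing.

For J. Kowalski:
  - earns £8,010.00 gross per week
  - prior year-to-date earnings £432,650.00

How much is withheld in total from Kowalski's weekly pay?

£2,147.54

Provincial Income Tax: taxable = £8,010.00
  £920.02 + 39.84% × (£8,010.00 − £5,600.00) = £920.02 + 39.84% × £2,410.00 = £1,880.16
Transit Levy: cap £437,260.00 − YTD £432,650.00 = £4,610.00 subject; 5.8% × £4,610.00 = £267.38
Total: £1,880.16 + £267.38 = £2,147.54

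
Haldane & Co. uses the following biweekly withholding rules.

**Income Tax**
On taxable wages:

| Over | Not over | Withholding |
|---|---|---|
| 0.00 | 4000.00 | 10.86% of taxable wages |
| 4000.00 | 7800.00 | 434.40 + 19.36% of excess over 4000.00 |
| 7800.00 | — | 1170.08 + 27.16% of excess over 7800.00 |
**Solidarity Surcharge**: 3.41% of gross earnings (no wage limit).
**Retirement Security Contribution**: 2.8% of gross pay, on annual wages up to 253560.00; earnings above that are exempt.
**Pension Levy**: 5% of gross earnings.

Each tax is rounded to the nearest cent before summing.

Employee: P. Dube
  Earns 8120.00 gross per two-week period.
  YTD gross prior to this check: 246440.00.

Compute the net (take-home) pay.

5980.76

Income Tax: taxable = 8120.00
  1170.08 + 27.16% × (8120.00 − 7800.00) = 1170.08 + 27.16% × 320.00 = 1256.99
Solidarity Surcharge: 3.41% × 8120.00 = 276.89
Retirement Security Contribution: cap 253560.00 − YTD 246440.00 = 7120.00 subject; 2.8% × 7120.00 = 199.36
Pension Levy: 5% × 8120.00 = 406.00
Total withheld: 1256.99 + 276.89 + 199.36 + 406.00 = 2139.24
Net pay: 8120.00 − 2139.24 = 5980.76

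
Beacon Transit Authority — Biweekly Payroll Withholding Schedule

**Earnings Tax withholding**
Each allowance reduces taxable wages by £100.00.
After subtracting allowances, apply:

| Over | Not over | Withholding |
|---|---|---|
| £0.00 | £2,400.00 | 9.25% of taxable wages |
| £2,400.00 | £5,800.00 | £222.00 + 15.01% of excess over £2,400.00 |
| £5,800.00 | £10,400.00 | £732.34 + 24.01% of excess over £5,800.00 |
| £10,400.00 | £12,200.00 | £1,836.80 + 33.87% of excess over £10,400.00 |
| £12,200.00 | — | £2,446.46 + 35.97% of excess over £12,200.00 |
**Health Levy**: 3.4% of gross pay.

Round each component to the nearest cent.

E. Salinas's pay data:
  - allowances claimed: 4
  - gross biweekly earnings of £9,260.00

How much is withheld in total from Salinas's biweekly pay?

Earnings Tax: taxable = £9,260.00 − 4×£100.00 = £8,860.00
  £732.34 + 24.01% × (£8,860.00 − £5,800.00) = £732.34 + 24.01% × £3,060.00 = £1,467.05
Health Levy: 3.4% × £9,260.00 = £314.84
Total: £1,467.05 + £314.84 = £1,781.89

£1,781.89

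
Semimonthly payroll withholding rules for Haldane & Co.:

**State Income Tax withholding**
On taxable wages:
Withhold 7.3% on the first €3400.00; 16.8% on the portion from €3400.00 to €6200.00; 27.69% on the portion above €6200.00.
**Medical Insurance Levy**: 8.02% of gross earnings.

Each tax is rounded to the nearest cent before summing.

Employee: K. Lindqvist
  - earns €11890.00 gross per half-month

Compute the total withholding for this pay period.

State Income Tax: taxable = €11890.00
  €718.60 + 27.69% × (€11890.00 − €6200.00) = €718.60 + 27.69% × €5690.00 = €2294.16
Medical Insurance Levy: 8.02% × €11890.00 = €953.58
Total: €2294.16 + €953.58 = €3247.74

€3247.74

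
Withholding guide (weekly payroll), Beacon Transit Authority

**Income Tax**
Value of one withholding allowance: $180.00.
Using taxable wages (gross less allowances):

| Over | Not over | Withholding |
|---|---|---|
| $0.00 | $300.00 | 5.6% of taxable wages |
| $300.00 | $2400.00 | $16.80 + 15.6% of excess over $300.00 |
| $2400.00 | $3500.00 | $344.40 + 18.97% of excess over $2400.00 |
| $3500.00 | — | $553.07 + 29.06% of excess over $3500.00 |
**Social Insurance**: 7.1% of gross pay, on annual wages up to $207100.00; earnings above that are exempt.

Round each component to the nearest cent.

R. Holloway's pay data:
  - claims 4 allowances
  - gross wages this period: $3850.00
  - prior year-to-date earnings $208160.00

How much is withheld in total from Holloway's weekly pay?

$482.88

Income Tax: taxable = $3850.00 − 4×$180.00 = $3130.00
  $344.40 + 18.97% × ($3130.00 − $2400.00) = $344.40 + 18.97% × $730.00 = $482.88
Social Insurance: YTD $208160.00 ≥ cap $207100.00 → $0.00
Total: $482.88 + $0.00 = $482.88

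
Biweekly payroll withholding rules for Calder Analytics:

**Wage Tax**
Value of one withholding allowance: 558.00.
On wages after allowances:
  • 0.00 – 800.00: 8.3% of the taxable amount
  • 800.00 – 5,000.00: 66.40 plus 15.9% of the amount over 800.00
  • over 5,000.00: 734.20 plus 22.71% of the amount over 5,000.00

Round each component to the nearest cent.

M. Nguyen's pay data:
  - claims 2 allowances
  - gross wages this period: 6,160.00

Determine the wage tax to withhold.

744.19

Wage Tax: taxable = 6,160.00 − 2×558.00 = 5,044.00
  734.20 + 22.71% × (5,044.00 − 5,000.00) = 734.20 + 22.71% × 44.00 = 744.19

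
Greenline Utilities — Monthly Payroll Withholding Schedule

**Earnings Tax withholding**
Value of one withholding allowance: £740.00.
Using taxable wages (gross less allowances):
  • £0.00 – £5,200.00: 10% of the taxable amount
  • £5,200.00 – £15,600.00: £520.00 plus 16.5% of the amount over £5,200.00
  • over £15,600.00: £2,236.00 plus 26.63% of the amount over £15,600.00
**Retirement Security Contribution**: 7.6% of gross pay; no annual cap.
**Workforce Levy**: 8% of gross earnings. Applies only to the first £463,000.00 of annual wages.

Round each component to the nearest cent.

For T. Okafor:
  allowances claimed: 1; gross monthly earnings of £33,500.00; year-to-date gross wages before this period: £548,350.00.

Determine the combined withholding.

£9,351.71

Earnings Tax: taxable = £33,500.00 − 1×£740.00 = £32,760.00
  £2,236.00 + 26.63% × (£32,760.00 − £15,600.00) = £2,236.00 + 26.63% × £17,160.00 = £6,805.71
Retirement Security Contribution: 7.6% × £33,500.00 = £2,546.00
Workforce Levy: YTD £548,350.00 ≥ cap £463,000.00 → £0.00
Total: £6,805.71 + £2,546.00 + £0.00 = £9,351.71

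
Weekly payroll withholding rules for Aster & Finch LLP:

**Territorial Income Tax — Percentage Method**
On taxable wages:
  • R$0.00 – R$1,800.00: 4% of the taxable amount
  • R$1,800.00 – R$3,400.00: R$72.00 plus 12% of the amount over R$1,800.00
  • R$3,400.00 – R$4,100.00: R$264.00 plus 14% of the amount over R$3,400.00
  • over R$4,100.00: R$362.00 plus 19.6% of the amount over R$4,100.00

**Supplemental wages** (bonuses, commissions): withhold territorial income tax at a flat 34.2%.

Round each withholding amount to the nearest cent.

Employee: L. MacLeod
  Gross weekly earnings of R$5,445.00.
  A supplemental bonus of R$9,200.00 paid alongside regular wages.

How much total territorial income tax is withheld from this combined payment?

Territorial Income Tax: taxable = R$5,445.00
  R$362.00 + 19.6% × (R$5,445.00 − R$4,100.00) = R$362.00 + 19.6% × R$1,345.00 = R$625.62
Supplemental (34.2% flat on bonus): 34.2% × R$9,200.00 = R$3,146.40
Total territorial income tax: R$625.62 + R$3,146.40 = R$3,772.02

R$3,772.02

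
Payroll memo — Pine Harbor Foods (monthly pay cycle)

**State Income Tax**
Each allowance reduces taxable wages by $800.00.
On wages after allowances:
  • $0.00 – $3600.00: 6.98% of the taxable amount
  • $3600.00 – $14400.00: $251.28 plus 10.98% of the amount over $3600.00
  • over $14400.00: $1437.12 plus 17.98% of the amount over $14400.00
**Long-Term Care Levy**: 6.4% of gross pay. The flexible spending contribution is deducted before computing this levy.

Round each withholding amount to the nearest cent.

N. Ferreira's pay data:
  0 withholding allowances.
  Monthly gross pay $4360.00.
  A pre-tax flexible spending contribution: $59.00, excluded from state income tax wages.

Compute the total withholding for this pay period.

State Income Tax: taxable = $4360.00 − $59.00 = $4301.00
  $251.28 + 10.98% × ($4301.00 − $3600.00) = $251.28 + 10.98% × $701.00 = $328.25
Long-Term Care Levy: 6.4% × $4301.00 = $275.26
Total: $328.25 + $275.26 = $603.51

$603.51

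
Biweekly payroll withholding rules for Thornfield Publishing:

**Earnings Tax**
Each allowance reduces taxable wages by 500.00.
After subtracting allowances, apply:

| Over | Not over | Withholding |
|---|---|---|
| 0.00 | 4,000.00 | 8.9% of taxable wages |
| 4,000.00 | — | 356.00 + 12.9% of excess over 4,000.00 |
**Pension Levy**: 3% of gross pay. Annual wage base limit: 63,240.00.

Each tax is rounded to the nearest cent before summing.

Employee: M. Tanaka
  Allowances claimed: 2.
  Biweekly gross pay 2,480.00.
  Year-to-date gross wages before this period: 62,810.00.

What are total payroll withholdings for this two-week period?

144.62

Earnings Tax: taxable = 2,480.00 − 2×500.00 = 1,480.00
  8.9% × 1,480.00 = 131.72
Pension Levy: cap 63,240.00 − YTD 62,810.00 = 430.00 subject; 3% × 430.00 = 12.90
Total: 131.72 + 12.90 = 144.62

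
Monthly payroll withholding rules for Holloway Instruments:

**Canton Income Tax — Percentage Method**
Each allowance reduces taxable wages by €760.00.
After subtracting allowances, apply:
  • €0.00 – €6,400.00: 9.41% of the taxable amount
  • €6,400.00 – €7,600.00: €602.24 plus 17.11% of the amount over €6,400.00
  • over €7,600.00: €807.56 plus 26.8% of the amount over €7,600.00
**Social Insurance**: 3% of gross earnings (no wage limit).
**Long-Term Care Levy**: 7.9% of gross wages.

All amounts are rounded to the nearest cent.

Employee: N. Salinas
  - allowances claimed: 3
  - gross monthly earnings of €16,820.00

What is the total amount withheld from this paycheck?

€4,500.86

Canton Income Tax: taxable = €16,820.00 − 3×€760.00 = €14,540.00
  €807.56 + 26.8% × (€14,540.00 − €7,600.00) = €807.56 + 26.8% × €6,940.00 = €2,667.48
Social Insurance: 3% × €16,820.00 = €504.60
Long-Term Care Levy: 7.9% × €16,820.00 = €1,328.78
Total: €2,667.48 + €504.60 + €1,328.78 = €4,500.86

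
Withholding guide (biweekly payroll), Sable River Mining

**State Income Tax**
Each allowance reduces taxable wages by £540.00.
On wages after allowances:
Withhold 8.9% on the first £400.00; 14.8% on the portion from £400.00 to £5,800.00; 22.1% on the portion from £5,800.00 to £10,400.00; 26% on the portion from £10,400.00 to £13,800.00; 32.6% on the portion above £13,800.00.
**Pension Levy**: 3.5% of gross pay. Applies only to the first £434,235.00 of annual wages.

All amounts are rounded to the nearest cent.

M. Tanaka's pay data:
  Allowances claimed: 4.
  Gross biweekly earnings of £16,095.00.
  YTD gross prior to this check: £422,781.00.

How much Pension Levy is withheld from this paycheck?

£400.89

Pension Levy: cap £434,235.00 − YTD £422,781.00 = £11,454.00 subject; 3.5% × £11,454.00 = £400.89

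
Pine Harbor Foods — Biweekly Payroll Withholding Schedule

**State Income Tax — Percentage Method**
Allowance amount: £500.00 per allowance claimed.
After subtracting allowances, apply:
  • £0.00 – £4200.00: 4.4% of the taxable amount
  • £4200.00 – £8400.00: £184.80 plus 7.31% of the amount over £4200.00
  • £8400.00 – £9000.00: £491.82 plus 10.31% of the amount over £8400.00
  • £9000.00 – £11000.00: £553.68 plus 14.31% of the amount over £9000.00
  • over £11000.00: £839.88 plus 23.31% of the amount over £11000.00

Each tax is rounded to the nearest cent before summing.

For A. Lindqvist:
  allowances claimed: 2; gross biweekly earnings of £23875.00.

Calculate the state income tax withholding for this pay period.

State Income Tax: taxable = £23875.00 − 2×£500.00 = £22875.00
  £839.88 + 23.31% × (£22875.00 − £11000.00) = £839.88 + 23.31% × £11875.00 = £3607.94

£3607.94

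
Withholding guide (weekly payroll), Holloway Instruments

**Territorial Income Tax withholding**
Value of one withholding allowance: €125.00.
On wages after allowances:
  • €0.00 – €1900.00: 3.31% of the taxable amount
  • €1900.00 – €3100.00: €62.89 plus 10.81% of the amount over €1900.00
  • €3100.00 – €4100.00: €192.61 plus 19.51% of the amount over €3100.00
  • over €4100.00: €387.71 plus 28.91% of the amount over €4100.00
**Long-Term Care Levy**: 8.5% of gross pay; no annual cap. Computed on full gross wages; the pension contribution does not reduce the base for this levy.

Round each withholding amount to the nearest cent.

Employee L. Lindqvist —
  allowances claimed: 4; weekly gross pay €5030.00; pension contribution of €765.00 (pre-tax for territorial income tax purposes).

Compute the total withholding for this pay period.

€749.90

Territorial Income Tax: taxable = €5030.00 − €765.00 − 4×€125.00 = €3765.00
  €192.61 + 19.51% × (€3765.00 − €3100.00) = €192.61 + 19.51% × €665.00 = €322.35
Long-Term Care Levy: 8.5% × €5030.00 = €427.55
Total: €322.35 + €427.55 = €749.90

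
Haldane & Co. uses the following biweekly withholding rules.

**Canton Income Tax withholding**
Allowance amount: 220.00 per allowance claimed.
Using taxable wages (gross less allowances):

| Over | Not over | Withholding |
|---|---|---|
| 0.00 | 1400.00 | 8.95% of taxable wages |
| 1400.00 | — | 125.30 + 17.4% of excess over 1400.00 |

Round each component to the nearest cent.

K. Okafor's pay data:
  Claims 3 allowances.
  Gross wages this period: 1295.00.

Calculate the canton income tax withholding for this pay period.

Canton Income Tax: taxable = 1295.00 − 3×220.00 = 635.00
  8.95% × 635.00 = 56.83

56.83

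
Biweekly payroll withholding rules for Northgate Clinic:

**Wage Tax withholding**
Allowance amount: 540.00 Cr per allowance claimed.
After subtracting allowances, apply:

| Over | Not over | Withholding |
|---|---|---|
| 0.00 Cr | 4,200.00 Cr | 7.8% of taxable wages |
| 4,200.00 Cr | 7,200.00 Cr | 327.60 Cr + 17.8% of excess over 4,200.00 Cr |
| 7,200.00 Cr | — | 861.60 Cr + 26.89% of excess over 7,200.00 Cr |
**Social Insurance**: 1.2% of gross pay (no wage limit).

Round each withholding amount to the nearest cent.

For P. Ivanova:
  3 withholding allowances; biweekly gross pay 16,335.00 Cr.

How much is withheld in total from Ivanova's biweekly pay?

Wage Tax: taxable = 16,335.00 Cr − 3×540.00 Cr = 14,715.00 Cr
  861.60 Cr + 26.89% × (14,715.00 Cr − 7,200.00 Cr) = 861.60 Cr + 26.89% × 7,515.00 Cr = 2,882.38 Cr
Social Insurance: 1.2% × 16,335.00 Cr = 196.02 Cr
Total: 2,882.38 Cr + 196.02 Cr = 3,078.40 Cr

3,078.40 Cr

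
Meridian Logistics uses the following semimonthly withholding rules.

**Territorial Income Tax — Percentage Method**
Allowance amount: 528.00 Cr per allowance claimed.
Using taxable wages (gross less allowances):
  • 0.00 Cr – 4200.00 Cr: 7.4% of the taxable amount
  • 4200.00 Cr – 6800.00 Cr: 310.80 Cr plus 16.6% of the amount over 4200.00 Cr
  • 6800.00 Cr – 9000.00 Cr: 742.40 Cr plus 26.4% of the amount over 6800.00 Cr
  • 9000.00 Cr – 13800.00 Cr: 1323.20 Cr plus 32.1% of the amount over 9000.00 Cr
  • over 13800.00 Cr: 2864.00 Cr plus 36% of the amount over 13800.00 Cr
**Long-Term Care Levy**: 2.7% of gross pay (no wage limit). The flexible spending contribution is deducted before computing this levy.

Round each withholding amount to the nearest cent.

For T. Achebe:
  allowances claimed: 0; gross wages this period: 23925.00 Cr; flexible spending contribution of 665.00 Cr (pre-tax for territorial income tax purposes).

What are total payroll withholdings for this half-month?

Territorial Income Tax: taxable = 23925.00 Cr − 665.00 Cr = 23260.00 Cr
  2864.00 Cr + 36% × (23260.00 Cr − 13800.00 Cr) = 2864.00 Cr + 36% × 9460.00 Cr = 6269.60 Cr
Long-Term Care Levy: 2.7% × 23260.00 Cr = 628.02 Cr
Total: 6269.60 Cr + 628.02 Cr = 6897.62 Cr

6897.62 Cr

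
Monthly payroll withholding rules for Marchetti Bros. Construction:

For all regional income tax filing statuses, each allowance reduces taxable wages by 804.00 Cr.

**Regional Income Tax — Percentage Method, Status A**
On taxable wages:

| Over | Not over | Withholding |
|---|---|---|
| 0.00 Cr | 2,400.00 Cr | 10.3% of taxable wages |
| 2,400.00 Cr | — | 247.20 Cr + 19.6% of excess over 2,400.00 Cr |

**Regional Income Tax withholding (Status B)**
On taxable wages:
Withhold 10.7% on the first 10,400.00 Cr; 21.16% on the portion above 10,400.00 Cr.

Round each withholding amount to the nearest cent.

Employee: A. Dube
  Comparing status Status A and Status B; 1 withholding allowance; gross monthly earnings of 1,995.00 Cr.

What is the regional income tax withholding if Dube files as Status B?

Regional Income Tax (Status B): taxable = 1,995.00 Cr − 1×804.00 Cr = 1,191.00 Cr
  10.7% × 1,191.00 Cr = 127.44 Cr

127.44 Cr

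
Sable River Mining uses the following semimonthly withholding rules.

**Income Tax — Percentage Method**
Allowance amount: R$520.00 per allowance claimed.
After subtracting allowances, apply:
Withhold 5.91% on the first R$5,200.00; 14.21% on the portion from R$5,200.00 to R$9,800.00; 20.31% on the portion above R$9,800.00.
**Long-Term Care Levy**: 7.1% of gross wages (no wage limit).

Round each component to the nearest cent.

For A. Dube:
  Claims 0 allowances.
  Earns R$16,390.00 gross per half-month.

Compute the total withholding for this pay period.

R$3,463.10

Income Tax: taxable = R$16,390.00
  R$960.98 + 20.31% × (R$16,390.00 − R$9,800.00) = R$960.98 + 20.31% × R$6,590.00 = R$2,299.41
Long-Term Care Levy: 7.1% × R$16,390.00 = R$1,163.69
Total: R$2,299.41 + R$1,163.69 = R$3,463.10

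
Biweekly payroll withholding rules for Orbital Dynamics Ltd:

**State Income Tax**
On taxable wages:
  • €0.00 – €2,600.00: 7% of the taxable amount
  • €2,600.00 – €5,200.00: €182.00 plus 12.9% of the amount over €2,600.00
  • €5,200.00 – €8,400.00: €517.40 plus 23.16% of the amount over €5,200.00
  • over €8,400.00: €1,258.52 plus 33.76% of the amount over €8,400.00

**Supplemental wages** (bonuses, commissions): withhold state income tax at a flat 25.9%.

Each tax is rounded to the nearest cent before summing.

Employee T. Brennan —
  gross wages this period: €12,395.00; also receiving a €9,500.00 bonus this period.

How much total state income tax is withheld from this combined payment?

€5,067.73

State Income Tax: taxable = €12,395.00
  €1,258.52 + 33.76% × (€12,395.00 − €8,400.00) = €1,258.52 + 33.76% × €3,995.00 = €2,607.23
Supplemental (25.9% flat on bonus): 25.9% × €9,500.00 = €2,460.50
Total state income tax: €2,607.23 + €2,460.50 = €5,067.73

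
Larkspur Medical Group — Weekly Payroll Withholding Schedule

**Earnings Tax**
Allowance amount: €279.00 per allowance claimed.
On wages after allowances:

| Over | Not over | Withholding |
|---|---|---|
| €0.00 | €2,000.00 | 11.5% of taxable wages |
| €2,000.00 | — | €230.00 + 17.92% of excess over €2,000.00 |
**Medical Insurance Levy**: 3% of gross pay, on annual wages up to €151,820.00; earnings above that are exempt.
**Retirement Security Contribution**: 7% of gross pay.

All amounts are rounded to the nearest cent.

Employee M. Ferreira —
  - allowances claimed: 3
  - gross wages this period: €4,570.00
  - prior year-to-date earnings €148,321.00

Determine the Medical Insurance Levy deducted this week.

Medical Insurance Levy: cap €151,820.00 − YTD €148,321.00 = €3,499.00 subject; 3% × €3,499.00 = €104.97

€104.97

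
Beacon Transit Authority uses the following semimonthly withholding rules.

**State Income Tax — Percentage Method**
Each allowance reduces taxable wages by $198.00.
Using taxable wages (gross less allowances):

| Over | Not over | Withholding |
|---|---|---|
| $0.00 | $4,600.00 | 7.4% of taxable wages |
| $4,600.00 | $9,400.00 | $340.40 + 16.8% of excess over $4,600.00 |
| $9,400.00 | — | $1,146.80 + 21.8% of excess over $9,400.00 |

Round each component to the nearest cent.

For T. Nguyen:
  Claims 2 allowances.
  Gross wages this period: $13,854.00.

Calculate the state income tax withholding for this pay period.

$2,031.44

State Income Tax: taxable = $13,854.00 − 2×$198.00 = $13,458.00
  $1,146.80 + 21.8% × ($13,458.00 − $9,400.00) = $1,146.80 + 21.8% × $4,058.00 = $2,031.44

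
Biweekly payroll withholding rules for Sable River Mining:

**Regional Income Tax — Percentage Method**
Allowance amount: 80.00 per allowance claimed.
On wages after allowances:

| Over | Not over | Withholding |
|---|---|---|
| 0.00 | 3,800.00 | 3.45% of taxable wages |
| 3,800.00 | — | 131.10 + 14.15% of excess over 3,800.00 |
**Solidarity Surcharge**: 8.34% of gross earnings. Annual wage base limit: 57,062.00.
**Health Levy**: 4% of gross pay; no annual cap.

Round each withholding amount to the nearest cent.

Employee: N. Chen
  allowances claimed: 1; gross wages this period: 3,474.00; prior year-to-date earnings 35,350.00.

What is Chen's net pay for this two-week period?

Regional Income Tax: taxable = 3,474.00 − 1×80.00 = 3,394.00
  3.45% × 3,394.00 = 117.09
Solidarity Surcharge: 8.34% × 3,474.00 = 289.73
Health Levy: 4% × 3,474.00 = 138.96
Total withheld: 117.09 + 289.73 + 138.96 = 545.78
Net pay: 3,474.00 − 545.78 = 2,928.22

2,928.22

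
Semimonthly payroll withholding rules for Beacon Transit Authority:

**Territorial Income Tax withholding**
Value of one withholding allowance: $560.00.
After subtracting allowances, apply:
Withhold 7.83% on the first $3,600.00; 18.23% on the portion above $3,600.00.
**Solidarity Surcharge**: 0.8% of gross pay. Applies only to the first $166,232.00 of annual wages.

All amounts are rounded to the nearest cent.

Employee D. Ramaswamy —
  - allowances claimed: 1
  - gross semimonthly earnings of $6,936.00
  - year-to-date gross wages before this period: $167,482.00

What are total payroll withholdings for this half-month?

$787.94

Territorial Income Tax: taxable = $6,936.00 − 1×$560.00 = $6,376.00
  $281.88 + 18.23% × ($6,376.00 − $3,600.00) = $281.88 + 18.23% × $2,776.00 = $787.94
Solidarity Surcharge: YTD $167,482.00 ≥ cap $166,232.00 → $0.00
Total: $787.94 + $0.00 = $787.94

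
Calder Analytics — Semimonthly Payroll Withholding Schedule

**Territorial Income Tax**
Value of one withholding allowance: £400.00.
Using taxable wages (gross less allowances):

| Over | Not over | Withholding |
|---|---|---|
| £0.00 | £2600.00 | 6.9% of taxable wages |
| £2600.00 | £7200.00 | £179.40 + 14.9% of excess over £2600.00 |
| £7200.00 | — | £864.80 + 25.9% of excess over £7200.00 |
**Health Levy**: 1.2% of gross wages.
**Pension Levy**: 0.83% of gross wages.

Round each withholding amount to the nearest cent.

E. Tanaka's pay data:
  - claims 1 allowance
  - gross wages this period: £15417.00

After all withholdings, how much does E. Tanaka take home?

Territorial Income Tax: taxable = £15417.00 − 1×£400.00 = £15017.00
  £864.80 + 25.9% × (£15017.00 − £7200.00) = £864.80 + 25.9% × £7817.00 = £2889.40
Health Levy: 1.2% × £15417.00 = £185.00
Pension Levy: 0.83% × £15417.00 = £127.96
Total withheld: £2889.40 + £185.00 + £127.96 = £3202.36
Net pay: £15417.00 − £3202.36 = £12214.64

£12214.64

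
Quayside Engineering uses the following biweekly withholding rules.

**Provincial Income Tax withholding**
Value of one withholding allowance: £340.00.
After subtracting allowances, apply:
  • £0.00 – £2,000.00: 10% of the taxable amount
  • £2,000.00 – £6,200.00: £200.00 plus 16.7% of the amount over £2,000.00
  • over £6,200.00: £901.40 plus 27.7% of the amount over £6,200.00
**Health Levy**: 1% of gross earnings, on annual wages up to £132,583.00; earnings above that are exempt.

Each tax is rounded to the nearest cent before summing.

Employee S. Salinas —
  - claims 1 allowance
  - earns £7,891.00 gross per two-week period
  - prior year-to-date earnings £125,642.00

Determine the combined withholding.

£1,345.04

Provincial Income Tax: taxable = £7,891.00 − 1×£340.00 = £7,551.00
  £901.40 + 27.7% × (£7,551.00 − £6,200.00) = £901.40 + 27.7% × £1,351.00 = £1,275.63
Health Levy: cap £132,583.00 − YTD £125,642.00 = £6,941.00 subject; 1% × £6,941.00 = £69.41
Total: £1,275.63 + £69.41 = £1,345.04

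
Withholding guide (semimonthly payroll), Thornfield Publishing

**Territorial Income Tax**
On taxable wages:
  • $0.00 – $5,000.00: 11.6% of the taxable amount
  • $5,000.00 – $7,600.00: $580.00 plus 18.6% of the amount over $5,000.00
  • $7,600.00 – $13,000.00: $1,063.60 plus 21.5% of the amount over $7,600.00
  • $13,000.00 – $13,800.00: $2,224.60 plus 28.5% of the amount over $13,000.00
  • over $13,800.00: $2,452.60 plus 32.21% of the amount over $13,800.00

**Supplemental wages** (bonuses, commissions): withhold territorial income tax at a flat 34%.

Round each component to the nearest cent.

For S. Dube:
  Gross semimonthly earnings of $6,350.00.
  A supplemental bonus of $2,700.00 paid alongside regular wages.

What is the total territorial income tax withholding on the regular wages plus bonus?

$1,749.10

Territorial Income Tax: taxable = $6,350.00
  $580.00 + 18.6% × ($6,350.00 − $5,000.00) = $580.00 + 18.6% × $1,350.00 = $831.10
Supplemental (34% flat on bonus): 34% × $2,700.00 = $918.00
Total territorial income tax: $831.10 + $918.00 = $1,749.10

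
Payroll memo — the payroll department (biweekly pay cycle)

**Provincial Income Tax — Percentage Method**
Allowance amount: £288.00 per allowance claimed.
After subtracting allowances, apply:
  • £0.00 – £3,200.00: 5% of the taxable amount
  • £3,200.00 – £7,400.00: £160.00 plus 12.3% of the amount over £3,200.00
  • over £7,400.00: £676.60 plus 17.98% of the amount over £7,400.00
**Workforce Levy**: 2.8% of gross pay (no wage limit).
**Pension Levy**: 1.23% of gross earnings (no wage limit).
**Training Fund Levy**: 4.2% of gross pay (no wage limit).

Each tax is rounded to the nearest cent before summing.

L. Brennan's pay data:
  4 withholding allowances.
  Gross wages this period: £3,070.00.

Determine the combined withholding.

Provincial Income Tax: taxable = £3,070.00 − 4×£288.00 = £1,918.00
  5% × £1,918.00 = £95.90
Workforce Levy: 2.8% × £3,070.00 = £85.96
Pension Levy: 1.23% × £3,070.00 = £37.76
Training Fund Levy: 4.2% × £3,070.00 = £128.94
Total: £95.90 + £85.96 + £37.76 + £128.94 = £348.56

£348.56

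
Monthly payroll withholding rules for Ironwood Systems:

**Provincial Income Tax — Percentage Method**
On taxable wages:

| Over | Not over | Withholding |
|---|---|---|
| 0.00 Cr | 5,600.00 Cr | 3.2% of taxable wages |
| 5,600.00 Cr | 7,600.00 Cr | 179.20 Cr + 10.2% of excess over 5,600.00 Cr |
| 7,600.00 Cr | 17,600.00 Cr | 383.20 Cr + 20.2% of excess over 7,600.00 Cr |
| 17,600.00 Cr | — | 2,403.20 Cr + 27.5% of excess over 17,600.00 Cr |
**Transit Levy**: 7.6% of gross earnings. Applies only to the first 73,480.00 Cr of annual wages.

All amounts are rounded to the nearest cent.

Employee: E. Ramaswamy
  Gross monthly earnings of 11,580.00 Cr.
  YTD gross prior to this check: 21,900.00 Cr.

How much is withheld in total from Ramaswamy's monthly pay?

Provincial Income Tax: taxable = 11,580.00 Cr
  383.20 Cr + 20.2% × (11,580.00 Cr − 7,600.00 Cr) = 383.20 Cr + 20.2% × 3,980.00 Cr = 1,187.16 Cr
Transit Levy: 7.6% × 11,580.00 Cr = 880.08 Cr
Total: 1,187.16 Cr + 880.08 Cr = 2,067.24 Cr

2,067.24 Cr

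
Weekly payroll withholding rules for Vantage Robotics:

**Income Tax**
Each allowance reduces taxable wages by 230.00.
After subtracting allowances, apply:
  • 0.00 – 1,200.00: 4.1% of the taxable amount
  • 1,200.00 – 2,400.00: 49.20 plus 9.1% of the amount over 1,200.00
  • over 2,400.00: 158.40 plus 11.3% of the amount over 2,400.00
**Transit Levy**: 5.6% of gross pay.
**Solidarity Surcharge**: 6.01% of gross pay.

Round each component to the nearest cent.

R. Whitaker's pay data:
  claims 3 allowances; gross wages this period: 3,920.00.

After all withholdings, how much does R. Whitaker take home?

Income Tax: taxable = 3,920.00 − 3×230.00 = 3,230.00
  158.40 + 11.3% × (3,230.00 − 2,400.00) = 158.40 + 11.3% × 830.00 = 252.19
Transit Levy: 5.6% × 3,920.00 = 219.52
Solidarity Surcharge: 6.01% × 3,920.00 = 235.59
Total withheld: 252.19 + 219.52 + 235.59 = 707.30
Net pay: 3,920.00 − 707.30 = 3,212.70

3,212.70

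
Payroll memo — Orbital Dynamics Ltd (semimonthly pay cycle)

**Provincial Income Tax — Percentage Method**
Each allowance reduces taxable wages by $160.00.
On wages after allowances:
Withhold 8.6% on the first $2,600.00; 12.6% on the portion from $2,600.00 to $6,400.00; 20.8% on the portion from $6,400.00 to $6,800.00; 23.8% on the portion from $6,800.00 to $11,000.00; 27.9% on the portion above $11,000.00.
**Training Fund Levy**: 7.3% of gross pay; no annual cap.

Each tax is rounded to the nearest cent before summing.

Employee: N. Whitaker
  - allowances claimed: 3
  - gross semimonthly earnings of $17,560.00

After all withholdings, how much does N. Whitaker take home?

Provincial Income Tax: taxable = $17,560.00 − 3×$160.00 = $17,080.00
  $1,785.20 + 27.9% × ($17,080.00 − $11,000.00) = $1,785.20 + 27.9% × $6,080.00 = $3,481.52
Training Fund Levy: 7.3% × $17,560.00 = $1,281.88
Total withheld: $3,481.52 + $1,281.88 = $4,763.40
Net pay: $17,560.00 − $4,763.40 = $12,796.60

$12,796.60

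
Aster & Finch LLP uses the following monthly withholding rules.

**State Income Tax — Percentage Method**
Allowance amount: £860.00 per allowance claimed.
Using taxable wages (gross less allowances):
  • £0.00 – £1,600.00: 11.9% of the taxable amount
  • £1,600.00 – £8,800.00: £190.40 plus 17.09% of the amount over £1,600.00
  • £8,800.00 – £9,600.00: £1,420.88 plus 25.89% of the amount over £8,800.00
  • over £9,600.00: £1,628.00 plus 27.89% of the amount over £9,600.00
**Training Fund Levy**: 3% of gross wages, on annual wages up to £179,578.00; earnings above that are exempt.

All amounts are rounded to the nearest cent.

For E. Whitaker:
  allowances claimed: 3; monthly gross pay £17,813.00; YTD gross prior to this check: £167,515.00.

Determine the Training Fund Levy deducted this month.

£361.89

Training Fund Levy: cap £179,578.00 − YTD £167,515.00 = £12,063.00 subject; 3% × £12,063.00 = £361.89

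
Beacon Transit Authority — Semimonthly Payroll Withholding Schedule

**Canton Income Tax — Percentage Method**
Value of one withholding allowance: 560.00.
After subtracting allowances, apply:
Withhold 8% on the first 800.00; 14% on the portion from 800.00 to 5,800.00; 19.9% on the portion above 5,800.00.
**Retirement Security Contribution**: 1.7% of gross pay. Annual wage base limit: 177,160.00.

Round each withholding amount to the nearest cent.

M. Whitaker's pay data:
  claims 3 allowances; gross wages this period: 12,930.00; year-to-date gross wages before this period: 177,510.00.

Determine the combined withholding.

Canton Income Tax: taxable = 12,930.00 − 3×560.00 = 11,250.00
  764.00 + 19.9% × (11,250.00 − 5,800.00) = 764.00 + 19.9% × 5,450.00 = 1,848.55
Retirement Security Contribution: YTD 177,510.00 ≥ cap 177,160.00 → 0.00
Total: 1,848.55 + 0.00 = 1,848.55

1,848.55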